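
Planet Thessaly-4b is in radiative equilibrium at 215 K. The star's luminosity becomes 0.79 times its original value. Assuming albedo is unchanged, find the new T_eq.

T_eq ∝ L^(1/4) · d^(−1/2).
T′ = 215 × 0.79^(1/4) = 203 K.

T_eq ≈ 203 K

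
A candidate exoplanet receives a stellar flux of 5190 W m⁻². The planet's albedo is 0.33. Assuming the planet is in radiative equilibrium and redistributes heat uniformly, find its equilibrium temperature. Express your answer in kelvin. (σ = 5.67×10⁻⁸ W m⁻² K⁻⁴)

T_eq ≈ 352 K

Energy balance: absorbed = emitted ⇒ πR²·S(1−A) = 4πR²·σT_eq⁴, so T_eq⁴ = S(1−A)/(4σ).
T_eq = [5190 × 0.67 / (4 × 5.67×10⁻⁸)]^(1/4) = (1.53×10¹⁰)^(1/4) = 352 K.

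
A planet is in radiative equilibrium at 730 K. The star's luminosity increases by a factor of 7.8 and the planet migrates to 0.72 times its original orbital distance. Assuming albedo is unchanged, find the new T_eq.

T_eq ≈ 1440 K

T_eq ∝ L^(1/4) · d^(−1/2).
T′ = 730 × 7.8^(1/4) / 0.72^(1/2) = 1440 K.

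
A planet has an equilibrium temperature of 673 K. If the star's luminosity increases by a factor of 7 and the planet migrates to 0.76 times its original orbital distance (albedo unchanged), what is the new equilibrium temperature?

T_eq ≈ 1260 K

T_eq ∝ L^(1/4) · d^(−1/2).
T′ = 673 × 7^(1/4) / 0.76^(1/2) = 1260 K.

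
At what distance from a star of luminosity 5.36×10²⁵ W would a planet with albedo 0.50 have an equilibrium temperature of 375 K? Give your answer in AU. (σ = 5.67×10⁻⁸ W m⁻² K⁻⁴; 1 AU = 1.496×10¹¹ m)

From T_eq⁴ = L(1−A)/(16πσd²): d = √[L(1−A)/(16πσT_eq⁴)].
d = √[5.36×10²⁵ × 0.50 / (16π × 5.67×10⁻⁸ × (375)⁴)] = 2.18×10¹⁰ m = 0.146 AU.

d ≈ 0.146 AU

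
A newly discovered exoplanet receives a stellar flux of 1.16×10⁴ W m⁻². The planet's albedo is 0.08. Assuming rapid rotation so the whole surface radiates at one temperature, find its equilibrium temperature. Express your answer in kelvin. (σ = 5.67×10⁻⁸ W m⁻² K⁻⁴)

Energy balance: absorbed = emitted ⇒ πR²·S(1−A) = 4πR²·σT_eq⁴, so T_eq⁴ = S(1−A)/(4σ).
T_eq = [1.16×10⁴ × 0.92 / (4 × 5.67×10⁻⁸)]^(1/4) = (4.71×10¹⁰)^(1/4) = 466 K.

T_eq ≈ 466 K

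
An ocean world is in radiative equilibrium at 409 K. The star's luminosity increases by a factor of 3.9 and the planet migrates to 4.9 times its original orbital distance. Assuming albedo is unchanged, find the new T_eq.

T_eq ∝ L^(1/4) · d^(−1/2).
T′ = 409 × 3.9^(1/4) / 4.9^(1/2) = 260 K.

T_eq ≈ 260 K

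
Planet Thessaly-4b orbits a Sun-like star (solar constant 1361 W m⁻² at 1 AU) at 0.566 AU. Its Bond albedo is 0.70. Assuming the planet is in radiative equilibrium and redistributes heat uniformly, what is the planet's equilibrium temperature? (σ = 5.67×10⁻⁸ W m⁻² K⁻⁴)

T_eq ≈ 274 K

Flux at 0.566 AU: S = 1361/0.566² = 4250 W m⁻².
Energy balance: absorbed = emitted ⇒ πR²·S(1−A) = 4πR²·σT_eq⁴, so T_eq⁴ = S(1−A)/(4σ).
T_eq = [4250 × 0.30 / (4 × 5.67×10⁻⁸)]^(1/4) = (5.62×10⁹)^(1/4) = 274 K.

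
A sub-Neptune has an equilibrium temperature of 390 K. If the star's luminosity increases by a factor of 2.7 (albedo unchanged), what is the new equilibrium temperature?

T_eq ∝ L^(1/4) · d^(−1/2).
T′ = 390 × 2.7^(1/4) = 500 K.

T_eq ≈ 500 K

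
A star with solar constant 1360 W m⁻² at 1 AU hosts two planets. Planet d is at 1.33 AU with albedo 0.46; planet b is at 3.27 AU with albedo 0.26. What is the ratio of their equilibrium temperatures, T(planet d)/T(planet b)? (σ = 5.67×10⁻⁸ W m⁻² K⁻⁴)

T₁/T₂ ≈ 1.449

T_eq = [S₀(1−A)/(4σd²)]^(1/4), so T ∝ (1−A)^(1/4) / √d.
T₁ = [1360×0.54/(4×5.67×10⁻⁸×1.33²)]^(1/4) = 206.85 K.
T₂ = [1360×0.74/(4×5.67×10⁻⁸×3.27²)]^(1/4) = 142.73 K.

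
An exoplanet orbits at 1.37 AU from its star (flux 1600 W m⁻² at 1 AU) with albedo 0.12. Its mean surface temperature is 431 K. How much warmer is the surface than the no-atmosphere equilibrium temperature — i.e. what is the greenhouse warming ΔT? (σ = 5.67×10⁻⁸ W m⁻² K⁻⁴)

S = 1600/1.37² = 852.5 W m⁻².
T_eq = [S(1−A)/(4σ)]^(1/4) = [852.5×0.88/(4×5.67×10⁻⁸)]^(1/4) = 239.8 K.
ΔT = T_surf − T_eq = 431 − 239.8.

ΔT ≈ 191.2 K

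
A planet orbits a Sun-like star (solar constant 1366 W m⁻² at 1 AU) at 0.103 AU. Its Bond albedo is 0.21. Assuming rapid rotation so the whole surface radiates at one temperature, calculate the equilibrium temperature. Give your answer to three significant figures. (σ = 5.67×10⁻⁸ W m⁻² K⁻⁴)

Flux at 0.103 AU: S = 1366/0.103² = 1.29×10⁵ W m⁻².
Energy balance: absorbed = emitted ⇒ πR²·S(1−A) = 4πR²·σT_eq⁴, so T_eq⁴ = S(1−A)/(4σ).
T_eq = [1.29×10⁵ × 0.79 / (4 × 5.67×10⁻⁸)]^(1/4) = (4.48×10¹¹)^(1/4) = 818 K.

T_eq ≈ 818 K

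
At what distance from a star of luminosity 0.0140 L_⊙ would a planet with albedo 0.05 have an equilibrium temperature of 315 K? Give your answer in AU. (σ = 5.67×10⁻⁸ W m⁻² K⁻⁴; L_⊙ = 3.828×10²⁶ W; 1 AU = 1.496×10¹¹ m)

L = 0.0140 × 3.828×10²⁶ = 5.36×10²⁴ W.
From T_eq⁴ = L(1−A)/(16πσd²): d = √[L(1−A)/(16πσT_eq⁴)].
d = √[5.36×10²⁴ × 0.95 / (16π × 5.67×10⁻⁸ × (315)⁴)] = 1.35×10¹⁰ m = 0.0900 AU.

d ≈ 0.0900 AU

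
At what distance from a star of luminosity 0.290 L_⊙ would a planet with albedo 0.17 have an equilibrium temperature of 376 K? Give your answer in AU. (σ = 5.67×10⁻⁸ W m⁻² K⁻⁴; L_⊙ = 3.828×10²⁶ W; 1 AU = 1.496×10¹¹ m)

L = 0.290 × 3.828×10²⁶ = 1.11×10²⁶ W.
From T_eq⁴ = L(1−A)/(16πσd²): d = √[L(1−A)/(16πσT_eq⁴)].
d = √[1.11×10²⁶ × 0.83 / (16π × 5.67×10⁻⁸ × (376)⁴)] = 4.02×10¹⁰ m = 0.269 AU.

d ≈ 0.269 AU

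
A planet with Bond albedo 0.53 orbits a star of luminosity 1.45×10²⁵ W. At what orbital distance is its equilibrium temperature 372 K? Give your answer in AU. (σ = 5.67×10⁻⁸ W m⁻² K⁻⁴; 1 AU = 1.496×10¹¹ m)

d ≈ 0.0747 AU

From T_eq⁴ = L(1−A)/(16πσd²): d = √[L(1−A)/(16πσT_eq⁴)].
d = √[1.45×10²⁵ × 0.47 / (16π × 5.67×10⁻⁸ × (372)⁴)] = 1.12×10¹⁰ m = 0.0747 AU.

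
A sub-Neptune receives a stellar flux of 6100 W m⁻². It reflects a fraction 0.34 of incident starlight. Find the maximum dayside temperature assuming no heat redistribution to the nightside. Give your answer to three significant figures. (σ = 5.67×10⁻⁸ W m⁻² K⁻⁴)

T_ss ≈ 516 K

With no redistribution each surface element balances locally: S(1−A) = σT⁴.
T = [6100 × 0.66 / 5.67×10⁻⁸]^(1/4) = (7.10×10¹⁰)^(1/4) = 516 K.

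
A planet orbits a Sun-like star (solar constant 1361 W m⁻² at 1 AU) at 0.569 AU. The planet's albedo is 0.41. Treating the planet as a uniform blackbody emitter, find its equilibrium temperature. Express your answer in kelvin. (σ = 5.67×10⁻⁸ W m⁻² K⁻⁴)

Flux at 0.569 AU: S = 1361/0.569² = 4200 W m⁻².
Energy balance: absorbed = emitted ⇒ πR²·S(1−A) = 4πR²·σT_eq⁴, so T_eq⁴ = S(1−A)/(4σ).
T_eq = [4200 × 0.59 / (4 × 5.67×10⁻⁸)]^(1/4) = (1.09×10¹⁰)^(1/4) = 323 K.

T_eq ≈ 323 K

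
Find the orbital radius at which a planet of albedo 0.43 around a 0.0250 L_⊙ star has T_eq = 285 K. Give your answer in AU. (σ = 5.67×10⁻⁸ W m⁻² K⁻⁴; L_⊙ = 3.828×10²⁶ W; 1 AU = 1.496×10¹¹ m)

d ≈ 0.114 AU

L = 0.0250 × 3.828×10²⁶ = 9.57×10²⁴ W.
From T_eq⁴ = L(1−A)/(16πσd²): d = √[L(1−A)/(16πσT_eq⁴)].
d = √[9.57×10²⁴ × 0.57 / (16π × 5.67×10⁻⁸ × (285)⁴)] = 1.70×10¹⁰ m = 0.114 AU.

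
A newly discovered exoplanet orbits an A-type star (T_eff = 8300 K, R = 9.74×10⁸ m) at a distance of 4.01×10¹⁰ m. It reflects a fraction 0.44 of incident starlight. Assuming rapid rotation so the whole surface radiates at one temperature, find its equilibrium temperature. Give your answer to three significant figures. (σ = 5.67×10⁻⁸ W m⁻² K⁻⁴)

L = 4πR_⋆²σT_⋆⁴ = 4π(9.74×10⁸)² × 5.67×10⁻⁸ × (8300)⁴ = 3.21×10²⁷ W.
S = L/(4πd²) = 1.59×10⁵ W m⁻².
Energy balance: absorbed = emitted ⇒ πR²·S(1−A) = 4πR²·σT_eq⁴, so T_eq⁴ = S(1−A)/(4σ).
T_eq = [1.59×10⁵ × 0.56 / (4 × 5.67×10⁻⁸)]^(1/4) = (3.92×10¹¹)^(1/4) = 791 K.

T_eq ≈ 791 K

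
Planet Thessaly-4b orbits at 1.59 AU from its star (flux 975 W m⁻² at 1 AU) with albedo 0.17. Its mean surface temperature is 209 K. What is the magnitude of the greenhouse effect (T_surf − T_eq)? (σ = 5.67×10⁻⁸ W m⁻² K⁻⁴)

S = 975/1.59² = 385.7 W m⁻².
T_eq = [S(1−A)/(4σ)]^(1/4) = [385.7×0.83/(4×5.67×10⁻⁸)]^(1/4) = 193.8 K.
ΔT = T_surf − T_eq = 209 − 193.8.

ΔT ≈ 15.2 K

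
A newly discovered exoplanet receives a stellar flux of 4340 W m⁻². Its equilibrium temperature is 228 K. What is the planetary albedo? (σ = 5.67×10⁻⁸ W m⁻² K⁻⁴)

A ≈ 0.86

From T_eq⁴ = S(1−A)/(4σ): 1−A = 4σT_eq⁴/S.
1−A = 4 × 5.67×10⁻⁸ × (228)⁴ / 4340 = 0.141.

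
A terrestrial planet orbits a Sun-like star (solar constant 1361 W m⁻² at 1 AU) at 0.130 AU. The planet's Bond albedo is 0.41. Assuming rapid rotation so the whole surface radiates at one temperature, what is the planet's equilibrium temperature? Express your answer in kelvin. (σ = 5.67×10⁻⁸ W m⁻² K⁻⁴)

Flux at 0.130 AU: S = 1361/0.130² = 8.05×10⁴ W m⁻².
Energy balance: absorbed = emitted ⇒ πR²·S(1−A) = 4πR²·σT_eq⁴, so T_eq⁴ = S(1−A)/(4σ).
T_eq = [8.05×10⁴ × 0.59 / (4 × 5.67×10⁻⁸)]^(1/4) = (2.09×10¹¹)^(1/4) = 677 K.

T_eq ≈ 677 K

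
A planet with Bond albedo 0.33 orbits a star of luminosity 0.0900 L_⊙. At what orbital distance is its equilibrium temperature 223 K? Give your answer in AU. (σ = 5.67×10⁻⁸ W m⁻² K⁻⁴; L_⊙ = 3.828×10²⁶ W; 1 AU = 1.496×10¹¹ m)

L = 0.0900 × 3.828×10²⁶ = 3.45×10²⁵ W.
From T_eq⁴ = L(1−A)/(16πσd²): d = √[L(1−A)/(16πσT_eq⁴)].
d = √[3.45×10²⁵ × 0.67 / (16π × 5.67×10⁻⁸ × (223)⁴)] = 5.72×10¹⁰ m = 0.383 AU.

d ≈ 0.383 AU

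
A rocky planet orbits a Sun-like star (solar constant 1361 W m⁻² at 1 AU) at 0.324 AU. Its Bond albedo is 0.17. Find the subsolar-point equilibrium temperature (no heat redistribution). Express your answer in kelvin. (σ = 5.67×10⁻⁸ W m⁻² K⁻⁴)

Flux at 0.324 AU: S = 1361/0.324² = 1.30×10⁴ W m⁻².
At the subsolar point the surface absorbs S(1−A) and emits σT⁴ per unit area — no factor of 4, since only the local patch is in balance.
T = [1.30×10⁴ × 0.83 / 5.67×10⁻⁸]^(1/4) = (1.90×10¹¹)^(1/4) = 660 K.

T_ss ≈ 660 K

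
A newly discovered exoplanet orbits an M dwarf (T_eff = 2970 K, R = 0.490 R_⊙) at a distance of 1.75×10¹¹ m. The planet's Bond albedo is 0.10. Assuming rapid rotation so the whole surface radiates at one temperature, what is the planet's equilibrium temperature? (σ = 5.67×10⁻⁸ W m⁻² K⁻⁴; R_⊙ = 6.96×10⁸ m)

R_⋆ = 0.490 × 6.96×10⁸ = 3.41×10⁸ m.
L = 4πR_⋆²σT_⋆⁴ = 4π(3.41×10⁸)² × 5.67×10⁻⁸ × (2970)⁴ = 6.45×10²⁴ W.
S = L/(4πd²) = 16.8 W m⁻².
Energy balance: absorbed = emitted ⇒ πR²·S(1−A) = 4πR²·σT_eq⁴, so T_eq⁴ = S(1−A)/(4σ).
T_eq = [16.8 × 0.90 / (4 × 5.67×10⁻⁸)]^(1/4) = (6.65×10⁷)^(1/4) = 90.3 K.

T_eq ≈ 90.3 K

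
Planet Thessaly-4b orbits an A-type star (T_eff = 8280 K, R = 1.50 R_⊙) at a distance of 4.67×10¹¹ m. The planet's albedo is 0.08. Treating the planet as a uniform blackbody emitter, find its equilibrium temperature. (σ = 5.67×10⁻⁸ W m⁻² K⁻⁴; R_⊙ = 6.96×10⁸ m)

T_eq ≈ 271 K

R_⋆ = 1.50 × 6.96×10⁸ = 1.04×10⁹ m.
L = 4πR_⋆²σT_⋆⁴ = 4π(1.04×10⁹)² × 5.67×10⁻⁸ × (8280)⁴ = 3.65×10²⁷ W.
S = L/(4πd²) = 1330 W m⁻².
Energy balance: absorbed = emitted ⇒ πR²·S(1−A) = 4πR²·σT_eq⁴, so T_eq⁴ = S(1−A)/(4σ).
T_eq = [1330 × 0.92 / (4 × 5.67×10⁻⁸)]^(1/4) = (5.40×10⁹)^(1/4) = 271 K.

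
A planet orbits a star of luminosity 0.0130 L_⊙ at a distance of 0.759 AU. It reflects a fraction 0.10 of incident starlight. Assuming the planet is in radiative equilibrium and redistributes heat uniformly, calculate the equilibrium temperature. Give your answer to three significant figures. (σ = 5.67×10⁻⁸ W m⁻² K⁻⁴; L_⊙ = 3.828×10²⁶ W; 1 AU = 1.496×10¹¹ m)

d = 0.759 AU = 1.14×10¹¹ m.
L = 0.0130 × 3.828×10²⁶ = 4.98×10²⁴ W.
Flux: S = L/(4πd²) = 4.98×10²⁴/(4π×(1.14×10¹¹)²) = 30.7 W m⁻².
Energy balance: absorbed = emitted ⇒ πR²·S(1−A) = 4πR²·σT_eq⁴, so T_eq⁴ = S(1−A)/(4σ).
T_eq = [30.7 × 0.90 / (4 × 5.67×10⁻⁸)]^(1/4) = (1.22×10⁸)^(1/4) = 105 K.

T_eq ≈ 105 K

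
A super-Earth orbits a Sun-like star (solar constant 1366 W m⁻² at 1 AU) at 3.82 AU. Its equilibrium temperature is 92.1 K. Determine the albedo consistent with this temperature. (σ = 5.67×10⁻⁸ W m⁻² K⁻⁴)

A ≈ 0.83

Flux at 3.82 AU: S = 1366/3.82² = 93.6 W m⁻².
From T_eq⁴ = S(1−A)/(4σ): 1−A = 4σT_eq⁴/S.
1−A = 4 × 5.67×10⁻⁸ × (92.1)⁴ / 93.6 = 0.174.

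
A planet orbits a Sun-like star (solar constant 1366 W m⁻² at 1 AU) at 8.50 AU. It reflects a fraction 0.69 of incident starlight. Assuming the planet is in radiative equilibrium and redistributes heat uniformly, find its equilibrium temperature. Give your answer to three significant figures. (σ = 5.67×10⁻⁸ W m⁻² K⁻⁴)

Flux at 8.50 AU: S = 1366/8.50² = 18.9 W m⁻².
Energy balance: absorbed = emitted ⇒ πR²·S(1−A) = 4πR²·σT_eq⁴, so T_eq⁴ = S(1−A)/(4σ).
T_eq = [18.9 × 0.31 / (4 × 5.67×10⁻⁸)]^(1/4) = (2.58×10⁷)^(1/4) = 71.3 K.

T_eq ≈ 71.3 K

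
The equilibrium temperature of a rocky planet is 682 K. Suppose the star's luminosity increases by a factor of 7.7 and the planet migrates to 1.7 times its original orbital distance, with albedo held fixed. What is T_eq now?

T_eq ∝ L^(1/4) · d^(−1/2).
T′ = 682 × 7.7^(1/4) / 1.7^(1/2) = 871 K.

T_eq ≈ 871 K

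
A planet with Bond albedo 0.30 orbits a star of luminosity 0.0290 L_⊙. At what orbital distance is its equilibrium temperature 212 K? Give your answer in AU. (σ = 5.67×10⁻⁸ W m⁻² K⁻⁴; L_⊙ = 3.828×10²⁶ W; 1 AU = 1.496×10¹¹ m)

L = 0.0290 × 3.828×10²⁶ = 1.11×10²⁵ W.
From T_eq⁴ = L(1−A)/(16πσd²): d = √[L(1−A)/(16πσT_eq⁴)].
d = √[1.11×10²⁵ × 0.70 / (16π × 5.67×10⁻⁸ × (212)⁴)] = 3.67×10¹⁰ m = 0.246 AU.

d ≈ 0.246 AU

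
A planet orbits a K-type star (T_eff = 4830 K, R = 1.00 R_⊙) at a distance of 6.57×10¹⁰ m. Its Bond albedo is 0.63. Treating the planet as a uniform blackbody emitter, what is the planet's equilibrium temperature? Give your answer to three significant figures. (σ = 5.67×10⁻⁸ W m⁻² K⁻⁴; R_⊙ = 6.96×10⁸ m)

R_⋆ = 1.00 × 6.96×10⁸ = 6.96×10⁸ m.
L = 4πR_⋆²σT_⋆⁴ = 4π(6.96×10⁸)² × 5.67×10⁻⁸ × (4830)⁴ = 1.88×10²⁶ W.
S = L/(4πd²) = 3460 W m⁻².
Energy balance: absorbed = emitted ⇒ πR²·S(1−A) = 4πR²·σT_eq⁴, so T_eq⁴ = S(1−A)/(4σ).
T_eq = [3460 × 0.37 / (4 × 5.67×10⁻⁸)]^(1/4) = (5.65×10⁹)^(1/4) = 274 K.

T_eq ≈ 274 K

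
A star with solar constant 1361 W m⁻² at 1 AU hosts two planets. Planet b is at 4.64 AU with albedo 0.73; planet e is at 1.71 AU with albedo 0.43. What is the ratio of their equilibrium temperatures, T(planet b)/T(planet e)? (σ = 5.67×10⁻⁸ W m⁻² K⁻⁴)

T₁/T₂ ≈ 0.504

T_eq = [S₀(1−A)/(4σd²)]^(1/4), so T ∝ (1−A)^(1/4) / √d.
T₁ = [1361×0.27/(4×5.67×10⁻⁸×4.64²)]^(1/4) = 93.14 K.
T₂ = [1361×0.57/(4×5.67×10⁻⁸×1.71²)]^(1/4) = 184.94 K.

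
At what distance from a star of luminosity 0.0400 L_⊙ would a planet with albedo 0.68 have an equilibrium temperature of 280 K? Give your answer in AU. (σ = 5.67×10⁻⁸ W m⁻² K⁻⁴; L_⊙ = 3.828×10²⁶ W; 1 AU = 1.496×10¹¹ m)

d ≈ 0.112 AU

L = 0.0400 × 3.828×10²⁶ = 1.53×10²⁵ W.
From T_eq⁴ = L(1−A)/(16πσd²): d = √[L(1−A)/(16πσT_eq⁴)].
d = √[1.53×10²⁵ × 0.32 / (16π × 5.67×10⁻⁸ × (280)⁴)] = 1.67×10¹⁰ m = 0.112 AU.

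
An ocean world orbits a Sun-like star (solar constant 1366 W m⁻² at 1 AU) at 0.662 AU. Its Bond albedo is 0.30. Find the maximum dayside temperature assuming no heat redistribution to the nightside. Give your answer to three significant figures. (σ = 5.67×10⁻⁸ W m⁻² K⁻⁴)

T_ss ≈ 443 K

Flux at 0.662 AU: S = 1366/0.662² = 3120 W m⁻².
With no redistribution each surface element balances locally: S(1−A) = σT⁴.
T = [3120 × 0.70 / 5.67×10⁻⁸]^(1/4) = (3.85×10¹⁰)^(1/4) = 443 K.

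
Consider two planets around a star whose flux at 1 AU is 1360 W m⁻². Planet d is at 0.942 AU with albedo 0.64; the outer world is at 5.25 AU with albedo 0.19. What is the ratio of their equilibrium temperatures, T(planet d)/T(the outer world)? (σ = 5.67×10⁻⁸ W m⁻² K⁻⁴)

T₁/T₂ ≈ 1.928

T_eq = [S₀(1−A)/(4σd²)]^(1/4), so T ∝ (1−A)^(1/4) / √d.
T₁ = [1360×0.36/(4×5.67×10⁻⁸×0.942²)]^(1/4) = 222.09 K.
T₂ = [1360×0.81/(4×5.67×10⁻⁸×5.25²)]^(1/4) = 115.22 K.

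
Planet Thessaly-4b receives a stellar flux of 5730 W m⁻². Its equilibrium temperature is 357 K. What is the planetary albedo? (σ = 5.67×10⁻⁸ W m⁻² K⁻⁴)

A ≈ 0.36

From T_eq⁴ = S(1−A)/(4σ): 1−A = 4σT_eq⁴/S.
1−A = 4 × 5.67×10⁻⁸ × (357)⁴ / 5730 = 0.643.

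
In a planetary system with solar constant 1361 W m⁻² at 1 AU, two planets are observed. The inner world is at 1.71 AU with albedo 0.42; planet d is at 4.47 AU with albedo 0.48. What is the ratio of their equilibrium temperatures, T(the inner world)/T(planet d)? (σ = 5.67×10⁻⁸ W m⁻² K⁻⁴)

T_eq = [S₀(1−A)/(4σd²)]^(1/4), so T ∝ (1−A)^(1/4) / √d.
T₁ = [1361×0.58/(4×5.67×10⁻⁸×1.71²)]^(1/4) = 185.74 K.
T₂ = [1361×0.52/(4×5.67×10⁻⁸×4.47²)]^(1/4) = 111.79 K.

T₁/T₂ ≈ 1.662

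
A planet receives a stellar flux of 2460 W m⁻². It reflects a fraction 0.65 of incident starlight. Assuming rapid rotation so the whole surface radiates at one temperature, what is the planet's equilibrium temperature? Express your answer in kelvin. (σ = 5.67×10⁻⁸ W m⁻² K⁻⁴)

T_eq ≈ 248 K

Energy balance: absorbed = emitted ⇒ πR²·S(1−A) = 4πR²·σT_eq⁴, so T_eq⁴ = S(1−A)/(4σ).
T_eq = [2460 × 0.35 / (4 × 5.67×10⁻⁸)]^(1/4) = (3.80×10⁹)^(1/4) = 248 K.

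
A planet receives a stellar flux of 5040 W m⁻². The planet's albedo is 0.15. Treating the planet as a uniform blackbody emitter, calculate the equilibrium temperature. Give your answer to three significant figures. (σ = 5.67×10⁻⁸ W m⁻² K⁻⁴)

T_eq ≈ 371 K

Energy balance: absorbed = emitted ⇒ πR²·S(1−A) = 4πR²·σT_eq⁴, so T_eq⁴ = S(1−A)/(4σ).
T_eq = [5040 × 0.85 / (4 × 5.67×10⁻⁸)]^(1/4) = (1.89×10¹⁰)^(1/4) = 371 K.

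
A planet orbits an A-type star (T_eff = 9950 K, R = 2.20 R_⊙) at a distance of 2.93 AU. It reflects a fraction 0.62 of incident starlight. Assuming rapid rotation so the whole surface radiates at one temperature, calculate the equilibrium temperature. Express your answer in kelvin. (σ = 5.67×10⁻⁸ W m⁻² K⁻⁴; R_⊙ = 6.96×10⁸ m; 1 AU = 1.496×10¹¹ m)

R_⋆ = 2.20 × 6.96×10⁸ = 1.53×10⁹ m.
d = 2.93 AU = 4.38×10¹¹ m.
L = 4πR_⋆²σT_⋆⁴ = 4π(1.53×10⁹)² × 5.67×10⁻⁸ × (9950)⁴ = 1.64×10²⁸ W.
S = L/(4πd²) = 6780 W m⁻².
Energy balance: absorbed = emitted ⇒ πR²·S(1−A) = 4πR²·σT_eq⁴, so T_eq⁴ = S(1−A)/(4σ).
T_eq = [6780 × 0.38 / (4 × 5.67×10⁻⁸)]^(1/4) = (1.14×10¹⁰)^(1/4) = 326 K.

T_eq ≈ 326 K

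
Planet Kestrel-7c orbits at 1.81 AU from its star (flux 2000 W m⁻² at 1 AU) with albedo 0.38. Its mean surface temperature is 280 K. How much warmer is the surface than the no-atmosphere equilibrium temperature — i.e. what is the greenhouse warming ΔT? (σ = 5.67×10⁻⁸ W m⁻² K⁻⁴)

S = 2000/1.81² = 610.5 W m⁻².
T_eq = [S(1−A)/(4σ)]^(1/4) = [610.5×0.62/(4×5.67×10⁻⁸)]^(1/4) = 202.1 K.
ΔT = T_surf − T_eq = 280 − 202.1.

ΔT ≈ 77.9 K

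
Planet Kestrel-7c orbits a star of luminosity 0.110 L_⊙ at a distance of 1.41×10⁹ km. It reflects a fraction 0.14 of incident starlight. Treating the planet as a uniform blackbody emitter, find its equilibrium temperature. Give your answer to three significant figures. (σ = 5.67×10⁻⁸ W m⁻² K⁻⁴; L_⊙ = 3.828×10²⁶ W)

d = 1.41×10⁹ km = 1.41×10¹² m.
L = 0.110 × 3.828×10²⁶ = 4.21×10²⁵ W.
Flux: S = L/(4πd²) = 4.21×10²⁵/(4π×(1.41×10¹²)²) = 1.69 W m⁻².
Energy balance: absorbed = emitted ⇒ πR²·S(1−A) = 4πR²·σT_eq⁴, so T_eq⁴ = S(1−A)/(4σ).
T_eq = [1.69 × 0.86 / (4 × 5.67×10⁻⁸)]^(1/4) = (6.39×10⁶)^(1/4) = 50.3 K.

T_eq ≈ 50.3 K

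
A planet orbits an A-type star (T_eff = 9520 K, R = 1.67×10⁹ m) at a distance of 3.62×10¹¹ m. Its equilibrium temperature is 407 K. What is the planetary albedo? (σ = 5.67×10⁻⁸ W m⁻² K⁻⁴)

A ≈ 0.37

L = 4πR_⋆²σT_⋆⁴ = 4π(1.67×10⁹)² × 5.67×10⁻⁸ × (9520)⁴ = 1.63×10²⁸ W.
S = L/(4πd²) = 9910 W m⁻².
From T_eq⁴ = S(1−A)/(4σ): 1−A = 4σT_eq⁴/S.
1−A = 4 × 5.67×10⁻⁸ × (407)⁴ / 9910 = 0.628.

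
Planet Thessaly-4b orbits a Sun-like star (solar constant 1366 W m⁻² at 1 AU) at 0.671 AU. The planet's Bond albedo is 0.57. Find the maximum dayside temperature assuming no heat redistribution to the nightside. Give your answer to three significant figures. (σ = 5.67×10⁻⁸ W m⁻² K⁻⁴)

Flux at 0.671 AU: S = 1366/0.671² = 3030 W m⁻².
With no redistribution each surface element balances locally: S(1−A) = σT⁴.
T = [3030 × 0.43 / 5.67×10⁻⁸]^(1/4) = (2.30×10¹⁰)^(1/4) = 389 K.

T_ss ≈ 389 K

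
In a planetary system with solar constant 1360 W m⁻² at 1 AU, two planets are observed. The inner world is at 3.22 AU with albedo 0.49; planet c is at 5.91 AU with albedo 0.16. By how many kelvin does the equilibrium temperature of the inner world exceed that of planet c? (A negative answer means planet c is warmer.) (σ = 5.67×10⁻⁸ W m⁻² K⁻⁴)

T_eq = [S₀(1−A)/(4σd²)]^(1/4), so T ∝ (1−A)^(1/4) / √d.
T₁ = [1360×0.51/(4×5.67×10⁻⁸×3.22²)]^(1/4) = 131.05 K.
T₂ = [1360×0.84/(4×5.67×10⁻⁸×5.91²)]^(1/4) = 109.58 K.

ΔT ≈ 21.5 K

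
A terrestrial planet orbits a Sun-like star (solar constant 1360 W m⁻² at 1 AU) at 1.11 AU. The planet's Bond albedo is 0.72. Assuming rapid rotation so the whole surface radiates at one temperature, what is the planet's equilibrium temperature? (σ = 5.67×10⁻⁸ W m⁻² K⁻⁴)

T_eq ≈ 192 K

Flux at 1.11 AU: S = 1360/1.11² = 1100 W m⁻².
Energy balance: absorbed = emitted ⇒ πR²·S(1−A) = 4πR²·σT_eq⁴, so T_eq⁴ = S(1−A)/(4σ).
T_eq = [1100 × 0.28 / (4 × 5.67×10⁻⁸)]^(1/4) = (1.36×10⁹)^(1/4) = 192 K.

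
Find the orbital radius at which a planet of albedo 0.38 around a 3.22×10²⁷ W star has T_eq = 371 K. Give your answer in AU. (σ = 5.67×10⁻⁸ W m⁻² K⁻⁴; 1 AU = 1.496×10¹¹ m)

From T_eq⁴ = L(1−A)/(16πσd²): d = √[L(1−A)/(16πσT_eq⁴)].
d = √[3.22×10²⁷ × 0.62 / (16π × 5.67×10⁻⁸ × (371)⁴)] = 1.92×10¹¹ m = 1.29 AU.

d ≈ 1.29 AU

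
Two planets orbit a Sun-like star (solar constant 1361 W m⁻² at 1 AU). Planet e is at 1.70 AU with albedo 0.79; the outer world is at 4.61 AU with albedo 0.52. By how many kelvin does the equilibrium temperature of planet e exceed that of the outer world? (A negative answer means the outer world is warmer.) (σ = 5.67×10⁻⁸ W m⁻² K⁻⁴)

ΔT ≈ 36.6 K

T_eq = [S₀(1−A)/(4σd²)]^(1/4), so T ∝ (1−A)^(1/4) / √d.
T₁ = [1361×0.21/(4×5.67×10⁻⁸×1.70²)]^(1/4) = 144.51 K.
T₂ = [1361×0.48/(4×5.67×10⁻⁸×4.61²)]^(1/4) = 107.90 K.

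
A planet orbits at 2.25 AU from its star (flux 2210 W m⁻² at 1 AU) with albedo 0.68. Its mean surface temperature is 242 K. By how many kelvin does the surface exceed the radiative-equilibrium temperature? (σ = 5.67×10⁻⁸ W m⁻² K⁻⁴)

ΔT ≈ 84.5 K

S = 2210/2.25² = 436.5 W m⁻².
T_eq = [S(1−A)/(4σ)]^(1/4) = [436.5×0.32/(4×5.67×10⁻⁸)]^(1/4) = 157.5 K.
ΔT = T_surf − T_eq = 242 − 157.5.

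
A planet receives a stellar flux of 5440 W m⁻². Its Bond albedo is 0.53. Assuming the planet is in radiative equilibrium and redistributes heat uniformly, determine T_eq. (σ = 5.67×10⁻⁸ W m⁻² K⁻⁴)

Energy balance: absorbed = emitted ⇒ πR²·S(1−A) = 4πR²·σT_eq⁴, so T_eq⁴ = S(1−A)/(4σ).
T_eq = [5440 × 0.47 / (4 × 5.67×10⁻⁸)]^(1/4) = (1.13×10¹⁰)^(1/4) = 326 K.

T_eq ≈ 326 K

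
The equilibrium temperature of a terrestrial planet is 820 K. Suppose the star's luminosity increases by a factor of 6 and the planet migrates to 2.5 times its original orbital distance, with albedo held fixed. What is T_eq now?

T_eq ∝ L^(1/4) · d^(−1/2).
T′ = 820 × 6^(1/4) / 2.5^(1/2) = 812 K.

T_eq ≈ 812 K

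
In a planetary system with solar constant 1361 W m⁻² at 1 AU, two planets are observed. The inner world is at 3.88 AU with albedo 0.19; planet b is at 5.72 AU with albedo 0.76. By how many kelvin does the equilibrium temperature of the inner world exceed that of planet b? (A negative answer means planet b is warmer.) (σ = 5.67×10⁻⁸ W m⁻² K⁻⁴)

T_eq = [S₀(1−A)/(4σd²)]^(1/4), so T ∝ (1−A)^(1/4) / √d.
T₁ = [1361×0.81/(4×5.67×10⁻⁸×3.88²)]^(1/4) = 134.05 K.
T₂ = [1361×0.24/(4×5.67×10⁻⁸×5.72²)]^(1/4) = 81.45 K.

ΔT ≈ 52.6 K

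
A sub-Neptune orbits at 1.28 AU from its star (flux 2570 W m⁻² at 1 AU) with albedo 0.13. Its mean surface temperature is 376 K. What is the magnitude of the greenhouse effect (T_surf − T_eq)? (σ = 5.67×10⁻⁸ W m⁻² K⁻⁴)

S = 2570/1.28² = 1569 W m⁻².
T_eq = [S(1−A)/(4σ)]^(1/4) = [1569×0.87/(4×5.67×10⁻⁸)]^(1/4) = 278.5 K.
ΔT = T_surf − T_eq = 376 − 278.5.

ΔT ≈ 97.5 K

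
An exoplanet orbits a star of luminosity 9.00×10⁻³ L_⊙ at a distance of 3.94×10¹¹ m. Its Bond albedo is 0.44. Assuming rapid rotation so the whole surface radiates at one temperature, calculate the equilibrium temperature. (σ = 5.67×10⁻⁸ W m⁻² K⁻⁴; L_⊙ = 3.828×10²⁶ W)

T_eq ≈ 45.7 K

L = 9.00×10⁻³ × 3.828×10²⁶ = 3.45×10²⁴ W.
Flux: S = L/(4πd²) = 3.45×10²⁴/(4π×(3.94×10¹¹)²) = 1.77 W m⁻².
Energy balance: absorbed = emitted ⇒ πR²·S(1−A) = 4πR²·σT_eq⁴, so T_eq⁴ = S(1−A)/(4σ).
T_eq = [1.77 × 0.56 / (4 × 5.67×10⁻⁸)]^(1/4) = (4.36×10⁶)^(1/4) = 45.7 K.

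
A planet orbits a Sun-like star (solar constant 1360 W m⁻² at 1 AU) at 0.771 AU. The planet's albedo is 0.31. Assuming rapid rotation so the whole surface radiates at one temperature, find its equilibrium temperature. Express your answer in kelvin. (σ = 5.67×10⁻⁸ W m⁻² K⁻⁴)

Flux at 0.771 AU: S = 1360/0.771² = 2290 W m⁻².
Energy balance: absorbed = emitted ⇒ πR²·S(1−A) = 4πR²·σT_eq⁴, so T_eq⁴ = S(1−A)/(4σ).
T_eq = [2290 × 0.69 / (4 × 5.67×10⁻⁸)]^(1/4) = (6.96×10⁹)^(1/4) = 289 K.

T_eq ≈ 289 K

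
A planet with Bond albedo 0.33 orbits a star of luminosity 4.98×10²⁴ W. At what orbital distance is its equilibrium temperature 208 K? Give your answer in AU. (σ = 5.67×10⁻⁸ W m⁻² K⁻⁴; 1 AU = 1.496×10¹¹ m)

From T_eq⁴ = L(1−A)/(16πσd²): d = √[L(1−A)/(16πσT_eq⁴)].
d = √[4.98×10²⁴ × 0.67 / (16π × 5.67×10⁻⁸ × (208)⁴)] = 2.50×10¹⁰ m = 0.167 AU.

d ≈ 0.167 AU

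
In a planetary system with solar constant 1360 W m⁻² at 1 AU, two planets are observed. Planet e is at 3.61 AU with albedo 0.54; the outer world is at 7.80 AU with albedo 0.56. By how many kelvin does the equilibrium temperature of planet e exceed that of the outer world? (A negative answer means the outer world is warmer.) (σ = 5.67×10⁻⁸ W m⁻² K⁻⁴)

ΔT ≈ 39.5 K

T_eq = [S₀(1−A)/(4σd²)]^(1/4), so T ∝ (1−A)^(1/4) / √d.
T₁ = [1360×0.46/(4×5.67×10⁻⁸×3.61²)]^(1/4) = 120.62 K.
T₂ = [1360×0.44/(4×5.67×10⁻⁸×7.80²)]^(1/4) = 81.15 K.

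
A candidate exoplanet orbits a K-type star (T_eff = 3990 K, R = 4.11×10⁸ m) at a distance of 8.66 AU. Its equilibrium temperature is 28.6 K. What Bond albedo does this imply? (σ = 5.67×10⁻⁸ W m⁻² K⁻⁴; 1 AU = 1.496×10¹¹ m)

d = 8.66 AU = 1.30×10¹² m.
L = 4πR_⋆²σT_⋆⁴ = 4π(4.11×10⁸)² × 5.67×10⁻⁸ × (3990)⁴ = 3.05×10²⁵ W.
S = L/(4πd²) = 1.45 W m⁻².
From T_eq⁴ = S(1−A)/(4σ): 1−A = 4σT_eq⁴/S.
1−A = 4 × 5.67×10⁻⁸ × (28.6)⁴ / 1.45 = 0.105.

A ≈ 0.90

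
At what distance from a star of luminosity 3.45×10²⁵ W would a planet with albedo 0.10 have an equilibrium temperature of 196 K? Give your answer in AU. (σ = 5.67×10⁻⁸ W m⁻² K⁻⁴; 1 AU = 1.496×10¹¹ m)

From T_eq⁴ = L(1−A)/(16πσd²): d = √[L(1−A)/(16πσT_eq⁴)].
d = √[3.45×10²⁵ × 0.90 / (16π × 5.67×10⁻⁸ × (196)⁴)] = 8.59×10¹⁰ m = 0.574 AU.

d ≈ 0.574 AU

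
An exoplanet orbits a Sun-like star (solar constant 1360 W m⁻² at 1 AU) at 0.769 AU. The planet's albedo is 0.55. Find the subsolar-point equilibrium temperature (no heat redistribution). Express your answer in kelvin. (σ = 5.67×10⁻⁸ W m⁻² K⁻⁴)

T_ss ≈ 368 K

Flux at 0.769 AU: S = 1360/0.769² = 2300 W m⁻².
At the subsolar point the surface absorbs S(1−A) and emits σT⁴ per unit area — no factor of 4, since only the local patch is in balance.
T = [2300 × 0.45 / 5.67×10⁻⁸]^(1/4) = (1.83×10¹⁰)^(1/4) = 368 K.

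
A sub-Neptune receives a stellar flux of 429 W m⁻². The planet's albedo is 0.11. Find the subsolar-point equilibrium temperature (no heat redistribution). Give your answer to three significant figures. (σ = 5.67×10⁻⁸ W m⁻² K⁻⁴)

At the subsolar point the surface absorbs S(1−A) and emits σT⁴ per unit area — no factor of 4, since only the local patch is in balance.
T = [429 × 0.89 / 5.67×10⁻⁸]^(1/4) = (6.73×10⁹)^(1/4) = 286 K.

T_ss ≈ 286 K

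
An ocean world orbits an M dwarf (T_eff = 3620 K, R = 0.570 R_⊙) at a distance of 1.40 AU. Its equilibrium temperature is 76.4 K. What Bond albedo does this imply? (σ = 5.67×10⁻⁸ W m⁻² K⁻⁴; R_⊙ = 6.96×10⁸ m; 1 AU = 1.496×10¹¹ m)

R_⋆ = 0.570 × 6.96×10⁸ = 3.97×10⁸ m.
d = 1.40 AU = 2.09×10¹¹ m.
L = 4πR_⋆²σT_⋆⁴ = 4π(3.97×10⁸)² × 5.67×10⁻⁸ × (3620)⁴ = 1.93×10²⁵ W.
S = L/(4πd²) = 34.9 W m⁻².
From T_eq⁴ = S(1−A)/(4σ): 1−A = 4σT_eq⁴/S.
1−A = 4 × 5.67×10⁻⁸ × (76.4)⁴ / 34.9 = 0.221.

A ≈ 0.78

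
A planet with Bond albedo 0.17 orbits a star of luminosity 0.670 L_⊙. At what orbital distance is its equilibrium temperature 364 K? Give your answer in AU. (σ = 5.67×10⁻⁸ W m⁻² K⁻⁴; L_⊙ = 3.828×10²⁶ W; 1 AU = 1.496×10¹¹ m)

d ≈ 0.436 AU

L = 0.670 × 3.828×10²⁶ = 2.56×10²⁶ W.
From T_eq⁴ = L(1−A)/(16πσd²): d = √[L(1−A)/(16πσT_eq⁴)].
d = √[2.56×10²⁶ × 0.83 / (16π × 5.67×10⁻⁸ × (364)⁴)] = 6.52×10¹⁰ m = 0.436 AU.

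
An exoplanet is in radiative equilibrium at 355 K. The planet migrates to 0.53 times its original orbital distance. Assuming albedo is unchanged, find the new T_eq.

T_eq ≈ 488 K

T_eq ∝ L^(1/4) · d^(−1/2).
T′ = 355 / 0.53^(1/2) = 488 K.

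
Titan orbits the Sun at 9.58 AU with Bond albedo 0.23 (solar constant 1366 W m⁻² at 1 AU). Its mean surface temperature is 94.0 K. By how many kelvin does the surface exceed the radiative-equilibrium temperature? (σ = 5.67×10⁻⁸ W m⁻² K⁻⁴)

ΔT ≈ 9.7 K

S = 1366/9.58² = 14.88 W m⁻².
T_eq = [S(1−A)/(4σ)]^(1/4) = [14.88×0.77/(4×5.67×10⁻⁸)]^(1/4) = 84.3 K.
ΔT = T_surf − T_eq = 94 − 84.3.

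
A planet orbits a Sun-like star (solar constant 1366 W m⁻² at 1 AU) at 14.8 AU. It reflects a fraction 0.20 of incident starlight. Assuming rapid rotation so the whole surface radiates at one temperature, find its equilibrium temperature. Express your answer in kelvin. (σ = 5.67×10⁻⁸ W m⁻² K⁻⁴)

Flux at 14.8 AU: S = 1366/14.8² = 6.24 W m⁻².
Energy balance: absorbed = emitted ⇒ πR²·S(1−A) = 4πR²·σT_eq⁴, so T_eq⁴ = S(1−A)/(4σ).
T_eq = [6.24 × 0.80 / (4 × 5.67×10⁻⁸)]^(1/4) = (2.20×10⁷)^(1/4) = 68.5 K.

T_eq ≈ 68.5 K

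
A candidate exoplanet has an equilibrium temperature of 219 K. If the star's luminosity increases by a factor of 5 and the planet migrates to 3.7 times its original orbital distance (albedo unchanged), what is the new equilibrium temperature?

T_eq ≈ 170 K

T_eq ∝ L^(1/4) · d^(−1/2).
T′ = 219 × 5^(1/4) / 3.7^(1/2) = 170 K.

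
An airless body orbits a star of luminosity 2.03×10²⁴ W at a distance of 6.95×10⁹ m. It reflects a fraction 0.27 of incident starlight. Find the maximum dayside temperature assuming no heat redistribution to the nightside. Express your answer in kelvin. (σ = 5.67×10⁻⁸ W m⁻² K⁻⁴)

Flux: S = L/(4πd²) = 2.03×10²⁴/(4π×(6.95×10⁹)²) = 3340 W m⁻².
With no redistribution each surface element balances locally: S(1−A) = σT⁴.
T = [3340 × 0.73 / 5.67×10⁻⁸]^(1/4) = (4.31×10¹⁰)^(1/4) = 456 K.

T_ss ≈ 456 K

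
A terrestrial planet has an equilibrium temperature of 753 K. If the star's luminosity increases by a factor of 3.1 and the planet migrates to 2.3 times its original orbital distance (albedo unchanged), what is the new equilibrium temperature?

T_eq ∝ L^(1/4) · d^(−1/2).
T′ = 753 × 3.1^(1/4) / 2.3^(1/2) = 659 K.

T_eq ≈ 659 K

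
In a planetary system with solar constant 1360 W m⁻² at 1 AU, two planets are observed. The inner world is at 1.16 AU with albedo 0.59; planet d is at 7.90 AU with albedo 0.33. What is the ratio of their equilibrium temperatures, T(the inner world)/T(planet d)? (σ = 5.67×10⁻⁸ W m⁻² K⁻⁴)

T_eq = [S₀(1−A)/(4σd²)]^(1/4), so T ∝ (1−A)^(1/4) / √d.
T₁ = [1360×0.41/(4×5.67×10⁻⁸×1.16²)]^(1/4) = 206.75 K.
T₂ = [1360×0.67/(4×5.67×10⁻⁸×7.90²)]^(1/4) = 89.57 K.

T₁/T₂ ≈ 2.308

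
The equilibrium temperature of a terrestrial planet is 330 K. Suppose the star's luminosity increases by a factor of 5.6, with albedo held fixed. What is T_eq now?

T_eq ∝ L^(1/4) · d^(−1/2).
T′ = 330 × 5.6^(1/4) = 508 K.

T_eq ≈ 508 K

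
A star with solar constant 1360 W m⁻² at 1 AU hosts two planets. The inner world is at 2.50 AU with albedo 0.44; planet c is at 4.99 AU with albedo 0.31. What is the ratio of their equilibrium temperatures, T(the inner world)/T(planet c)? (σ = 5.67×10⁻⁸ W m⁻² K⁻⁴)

T_eq = [S₀(1−A)/(4σd²)]^(1/4), so T ∝ (1−A)^(1/4) / √d.
T₁ = [1360×0.56/(4×5.67×10⁻⁸×2.50²)]^(1/4) = 152.25 K.
T₂ = [1360×0.69/(4×5.67×10⁻⁸×4.99²)]^(1/4) = 113.54 K.

T₁/T₂ ≈ 1.341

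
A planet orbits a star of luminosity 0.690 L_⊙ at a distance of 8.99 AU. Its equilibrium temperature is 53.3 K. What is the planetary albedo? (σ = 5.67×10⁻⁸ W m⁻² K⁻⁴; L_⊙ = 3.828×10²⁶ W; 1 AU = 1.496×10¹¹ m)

A ≈ 0.84

d = 8.99 AU = 1.34×10¹² m.
L = 0.690 × 3.828×10²⁶ = 2.64×10²⁶ W.
Flux: S = L/(4πd²) = 2.64×10²⁶/(4π×(1.34×10¹²)²) = 11.6 W m⁻².
From T_eq⁴ = S(1−A)/(4σ): 1−A = 4σT_eq⁴/S.
1−A = 4 × 5.67×10⁻⁸ × (53.3)⁴ / 11.6 = 0.158.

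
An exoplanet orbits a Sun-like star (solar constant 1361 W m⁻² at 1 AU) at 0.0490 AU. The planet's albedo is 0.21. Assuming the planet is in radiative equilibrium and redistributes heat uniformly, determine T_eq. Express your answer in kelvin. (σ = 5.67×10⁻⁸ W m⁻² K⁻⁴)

Flux at 0.0490 AU: S = 1361/0.0490² = 5.67×10⁵ W m⁻².
Energy balance: absorbed = emitted ⇒ πR²·S(1−A) = 4πR²·σT_eq⁴, so T_eq⁴ = S(1−A)/(4σ).
T_eq = [5.67×10⁵ × 0.79 / (4 × 5.67×10⁻⁸)]^(1/4) = (1.97×10¹²)^(1/4) = 1190 K.

T_eq ≈ 1190 K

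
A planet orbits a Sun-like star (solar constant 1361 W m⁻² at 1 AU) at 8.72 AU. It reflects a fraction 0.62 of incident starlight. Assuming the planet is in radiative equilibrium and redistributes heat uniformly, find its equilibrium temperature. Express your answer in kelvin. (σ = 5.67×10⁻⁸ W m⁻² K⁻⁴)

Flux at 8.72 AU: S = 1361/8.72² = 17.9 W m⁻².
Energy balance: absorbed = emitted ⇒ πR²·S(1−A) = 4πR²·σT_eq⁴, so T_eq⁴ = S(1−A)/(4σ).
T_eq = [17.9 × 0.38 / (4 × 5.67×10⁻⁸)]^(1/4) = (3.00×10⁷)^(1/4) = 74.0 K.

T_eq ≈ 74.0 K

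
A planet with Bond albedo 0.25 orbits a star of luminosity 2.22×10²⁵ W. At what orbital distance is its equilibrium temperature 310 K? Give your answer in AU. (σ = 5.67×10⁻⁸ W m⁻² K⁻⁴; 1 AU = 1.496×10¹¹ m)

d ≈ 0.168 AU

From T_eq⁴ = L(1−A)/(16πσd²): d = √[L(1−A)/(16πσT_eq⁴)].
d = √[2.22×10²⁵ × 0.75 / (16π × 5.67×10⁻⁸ × (310)⁴)] = 2.52×10¹⁰ m = 0.168 AU.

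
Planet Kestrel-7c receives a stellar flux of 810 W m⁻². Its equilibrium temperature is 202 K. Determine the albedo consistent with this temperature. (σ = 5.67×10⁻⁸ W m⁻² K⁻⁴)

From T_eq⁴ = S(1−A)/(4σ): 1−A = 4σT_eq⁴/S.
1−A = 4 × 5.67×10⁻⁸ × (202)⁴ / 810 = 0.466.

A ≈ 0.53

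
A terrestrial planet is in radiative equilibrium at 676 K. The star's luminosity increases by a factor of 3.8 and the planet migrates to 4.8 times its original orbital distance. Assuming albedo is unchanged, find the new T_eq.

T_eq ∝ L^(1/4) · d^(−1/2).
T′ = 676 × 3.8^(1/4) / 4.8^(1/2) = 431 K.

T_eq ≈ 431 K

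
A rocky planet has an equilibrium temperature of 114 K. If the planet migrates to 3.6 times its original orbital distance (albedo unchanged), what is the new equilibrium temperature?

T_eq ∝ L^(1/4) · d^(−1/2).
T′ = 114 / 3.6^(1/2) = 60.1 K.

T_eq ≈ 60.1 K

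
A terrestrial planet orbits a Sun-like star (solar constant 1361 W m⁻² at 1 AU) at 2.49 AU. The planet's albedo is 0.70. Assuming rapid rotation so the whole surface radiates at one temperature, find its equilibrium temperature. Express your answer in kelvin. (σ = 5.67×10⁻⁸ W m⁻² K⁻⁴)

Flux at 2.49 AU: S = 1361/2.49² = 220 W m⁻².
Energy balance: absorbed = emitted ⇒ πR²·S(1−A) = 4πR²·σT_eq⁴, so T_eq⁴ = S(1−A)/(4σ).
T_eq = [220 × 0.30 / (4 × 5.67×10⁻⁸)]^(1/4) = (2.90×10⁸)^(1/4) = 131 K.

T_eq ≈ 131 K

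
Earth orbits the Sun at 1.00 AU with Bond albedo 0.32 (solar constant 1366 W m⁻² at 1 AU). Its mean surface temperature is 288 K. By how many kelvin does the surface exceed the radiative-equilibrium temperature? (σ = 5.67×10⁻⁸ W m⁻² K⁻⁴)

S = 1366/1.00² = 1366 W m⁻².
T_eq = [S(1−A)/(4σ)]^(1/4) = [1366×0.68/(4×5.67×10⁻⁸)]^(1/4) = 253.0 K.
ΔT = T_surf − T_eq = 288 − 253.0.

ΔT ≈ 35.0 K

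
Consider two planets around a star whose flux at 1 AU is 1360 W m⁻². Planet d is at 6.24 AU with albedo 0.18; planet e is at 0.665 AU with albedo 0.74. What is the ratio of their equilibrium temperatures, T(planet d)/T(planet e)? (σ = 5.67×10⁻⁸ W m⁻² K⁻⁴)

T_eq = [S₀(1−A)/(4σd²)]^(1/4), so T ∝ (1−A)^(1/4) / √d.
T₁ = [1360×0.82/(4×5.67×10⁻⁸×6.24²)]^(1/4) = 106.01 K.
T₂ = [1360×0.26/(4×5.67×10⁻⁸×0.665²)]^(1/4) = 243.67 K.

T₁/T₂ ≈ 0.435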